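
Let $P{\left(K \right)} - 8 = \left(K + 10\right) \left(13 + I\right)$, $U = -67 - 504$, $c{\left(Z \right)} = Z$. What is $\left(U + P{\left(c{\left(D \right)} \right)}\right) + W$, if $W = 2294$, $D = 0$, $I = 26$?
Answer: $2121$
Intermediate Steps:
$U = -571$
$P{\left(K \right)} = 398 + 39 K$ ($P{\left(K \right)} = 8 + \left(K + 10\right) \left(13 + 26\right) = 8 + \left(10 + K\right) 39 = 8 + \left(390 + 39 K\right) = 398 + 39 K$)
$\left(U + P{\left(c{\left(D \right)} \right)}\right) + W = \left(-571 + \left(398 + 39 \cdot 0\right)\right) + 2294 = \left(-571 + \left(398 + 0\right)\right) + 2294 = \left(-571 + 398\right) + 2294 = -173 + 2294 = 2121$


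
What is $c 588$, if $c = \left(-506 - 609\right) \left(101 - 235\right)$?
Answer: $87853080$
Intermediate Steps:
$c = 149410$ ($c = \left(-1115\right) \left(-134\right) = 149410$)
$c 588 = 149410 \cdot 588 = 87853080$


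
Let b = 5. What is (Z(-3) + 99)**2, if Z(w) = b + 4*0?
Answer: 10816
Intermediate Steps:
Z(w) = 5 (Z(w) = 5 + 4*0 = 5 + 0 = 5)
(Z(-3) + 99)**2 = (5 + 99)**2 = 104**2 = 10816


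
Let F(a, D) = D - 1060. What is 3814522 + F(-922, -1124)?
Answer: 3812338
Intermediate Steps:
F(a, D) = -1060 + D
3814522 + F(-922, -1124) = 3814522 + (-1060 - 1124) = 3814522 - 2184 = 3812338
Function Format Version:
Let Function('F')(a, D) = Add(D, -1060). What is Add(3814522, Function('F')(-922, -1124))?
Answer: 3812338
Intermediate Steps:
Function('F')(a, D) = Add(-1060, D)
Add(3814522, Function('F')(-922, -1124)) = Add(3814522, Add(-1060, -1124)) = Add(3814522, -2184) = 3812338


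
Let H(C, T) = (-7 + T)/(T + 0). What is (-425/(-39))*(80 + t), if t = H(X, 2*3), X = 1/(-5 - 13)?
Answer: 203575/234 ≈ 869.98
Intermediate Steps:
X = -1/18 (X = 1/(-18) = -1/18 ≈ -0.055556)
H(C, T) = (-7 + T)/T
t = -1/6 (t = (-7 + 2*3)/((2*3)) = (-7 + 6)/6 = (1/6)*(-1) = -1/6 ≈ -0.16667)
(-425/(-39))*(80 + t) = (-425/(-39))*(80 - 1/6) = -425*(-1/39)*(479/6) = (425/39)*(479/6) = 203575/234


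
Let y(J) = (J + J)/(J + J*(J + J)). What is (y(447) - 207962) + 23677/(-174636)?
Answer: -32504319231283/156299220 ≈ -2.0796e+5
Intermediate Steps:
y(J) = 2*J/(J + 2*J²) (y(J) = (2*J)/(J + J*(2*J)) = (2*J)/(J + 2*J²) = 2*J/(J + 2*J²))
(y(447) - 207962) + 23677/(-174636) = (2/(1 + 2*447) - 207962) + 23677/(-174636) = (2/(1 + 894) - 207962) + 23677*(-1/174636) = (2/895 - 207962) - 23677/174636 = -186125988/895 - 23677/174636 = -32504319231283/156299220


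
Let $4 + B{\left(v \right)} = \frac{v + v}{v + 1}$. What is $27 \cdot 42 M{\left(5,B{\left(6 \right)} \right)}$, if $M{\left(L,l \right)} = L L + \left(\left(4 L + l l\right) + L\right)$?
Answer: $\frac{438372}{7} \approx 62625.0$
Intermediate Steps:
$B{\left(v \right)} = -4 + \frac{2 v}{1 + v}$ ($B{\left(v \right)} = -4 + \frac{v + v}{v + 1} = -4 + \frac{2 v}{1 + v}$)
$M{\left(L,l \right)} = L^{2} + l^{2} + 5 L$ ($M{\left(L,l \right)} = L^{2} + \left(\left(4 L + l^{2}\right) + L\right) = L^{2} + \left(\left(l^{2} + 4 L\right) + L\right) = L^{2} + \left(l^{2} + 5 L\right) = L^{2} + l^{2} + 5 L$)
$27 \cdot 42 M{\left(5,B{\left(6 \right)} \right)} = 27 \cdot 42 \left(5^{2} + \left(\frac{2 \left(-2 - 6\right)}{1 + 6}\right)^{2} + 5 \cdot 5\right) = 1134 \left(25 + \left(\frac{2 \left(-2 - 6\right)}{7}\right)^{2} + 25\right) = 1134 \left(25 + \left(2 \cdot \frac{1}{7} \left(-8\right)\right)^{2} + 25\right) = 1134 \left(25 + \left(- \frac{16}{7}\right)^{2} + 25\right) = 1134 \left(25 + \frac{256}{49} + 25\right) = 1134 \cdot \frac{2706}{49} = \frac{438372}{7}$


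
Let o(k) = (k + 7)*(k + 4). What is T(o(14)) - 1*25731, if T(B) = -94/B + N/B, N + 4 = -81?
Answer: -9726497/378 ≈ -25731.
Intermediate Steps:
N = -85 (N = -4 - 81 = -85)
o(k) = (4 + k)*(7 + k) (o(k) = (7 + k)*(4 + k) = (4 + k)*(7 + k))
T(B) = -179/B (T(B) = -94/B - 85/B = -179/B)
T(o(14)) - 1*25731 = -179/(28 + 14² + 11*14) - 1*25731 = -179/(28 + 196 + 154) - 25731 = -179/378 - 25731 = -9726497/378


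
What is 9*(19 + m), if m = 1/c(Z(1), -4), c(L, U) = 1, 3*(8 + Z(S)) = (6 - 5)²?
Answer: 180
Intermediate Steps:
Z(S) = -23/3 (Z(S) = -8 + (6 - 5)²/3 = -8 + (⅓)*1² = -8 + (⅓)*1 = -8 + ⅓ = -23/3)
m = 1 (m = 1/1 = 1)
9*(19 + m) = 9*(19 + 1) = 9*20 = 180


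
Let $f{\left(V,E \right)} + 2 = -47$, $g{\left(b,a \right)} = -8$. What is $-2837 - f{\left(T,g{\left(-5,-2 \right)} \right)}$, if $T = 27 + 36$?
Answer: $-2788$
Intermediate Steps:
$T = 63$
$f{\left(V,E \right)} = -49$ ($f{\left(V,E \right)} = -2 - 47 = -49$)
$-2837 - f{\left(T,g{\left(-5,-2 \right)} \right)} = -2837 - -49 = -2837 + 49 = -2788$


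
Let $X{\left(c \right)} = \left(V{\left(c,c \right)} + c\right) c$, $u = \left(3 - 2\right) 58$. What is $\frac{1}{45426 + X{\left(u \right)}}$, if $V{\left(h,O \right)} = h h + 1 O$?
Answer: $\frac{1}{247266} \approx 4.0442 \cdot 10^{-6}$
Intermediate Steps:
$u = 58$ ($u = \left(3 - 2\right) 58 = 1 \cdot 58 = 58$)
$V{\left(h,O \right)} = O + h^{2}$ ($V{\left(h,O \right)} = h^{2} + O = O + h^{2}$)
$X{\left(c \right)} = c \left(c^{2} + 2 c\right)$ ($X{\left(c \right)} = \left(\left(c + c^{2}\right) + c\right) c = \left(c^{2} + 2 c\right) c = c \left(c^{2} + 2 c\right)$)
$\frac{1}{45426 + X{\left(u \right)}} = \frac{1}{45426 + 58^{2} \left(2 + 58\right)} = \frac{1}{45426 + 3364 \cdot 60} = \frac{1}{45426 + 201840} = \frac{1}{247266}$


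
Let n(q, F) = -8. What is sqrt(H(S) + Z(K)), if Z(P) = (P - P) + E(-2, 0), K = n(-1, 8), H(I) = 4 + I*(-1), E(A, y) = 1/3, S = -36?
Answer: 11*sqrt(3)/3 ≈ 6.3509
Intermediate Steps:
E(A, y) = 1/3
H(I) = 4 - I
K = -8
Z(P) = 1/3 (Z(P) = (P - P) + 1/3 = 0 + 1/3 = 1/3)
sqrt(H(S) + Z(K)) = sqrt((4 - 1*(-36)) + 1/3) = sqrt((4 + 36) + 1/3) = sqrt(40 + 1/3) = sqrt(121/3) = 11*sqrt(3)/3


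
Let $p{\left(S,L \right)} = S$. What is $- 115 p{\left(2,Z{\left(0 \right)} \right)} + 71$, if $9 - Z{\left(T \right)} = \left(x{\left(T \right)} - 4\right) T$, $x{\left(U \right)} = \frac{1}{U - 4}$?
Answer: $-159$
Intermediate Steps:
$x{\left(U \right)} = \frac{1}{-4 + U}$
$Z{\left(T \right)} = 9 - T \left(-4 + \frac{1}{-4 + T}\right)$ ($Z{\left(T \right)} = 9 - \left(\frac{1}{-4 + T} - 4\right) T = 9 - \left(-4 + \frac{1}{-4 + T}\right) T = 9 - T \left(-4 + \frac{1}{-4 + T}\right)$)
$- 115 p{\left(2,Z{\left(0 \right)} \right)} + 71 = \left(-115\right) 2 + 71 = -230 + 71 = -159$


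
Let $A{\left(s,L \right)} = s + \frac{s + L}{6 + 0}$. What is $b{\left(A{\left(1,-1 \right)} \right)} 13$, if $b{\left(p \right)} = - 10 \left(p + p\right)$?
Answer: $-260$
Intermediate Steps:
$A{\left(s,L \right)} = \frac{L}{6} + \frac{7 s}{6}$ ($A{\left(s,L \right)} = s + \frac{L + s}{6} = s + \left(L + s\right) \frac{1}{6} = s + \left(\frac{L}{6} + \frac{s}{6}\right) = \frac{L}{6} + \frac{7 s}{6}$)
$b{\left(p \right)} = - 20 p$ ($b{\left(p \right)} = - 10 \cdot 2 p = - 20 p$)
$b{\left(A{\left(1,-1 \right)} \right)} 13 = - 20 \left(\frac{1}{6} \left(-1\right) + \frac{7}{6} \cdot 1\right) 13 = - 20 \left(- \frac{1}{6} + \frac{7}{6}\right) 13 = \left(-20\right) 1 \cdot 13 = \left(-20\right) 13 = -260$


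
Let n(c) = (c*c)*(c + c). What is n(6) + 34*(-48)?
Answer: -1200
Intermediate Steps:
n(c) = 2*c³ (n(c) = c²*(2*c) = 2*c³)
n(6) + 34*(-48) = 2*6³ + 34*(-48) = 2*216 - 1632 = 432 - 1632 = -1200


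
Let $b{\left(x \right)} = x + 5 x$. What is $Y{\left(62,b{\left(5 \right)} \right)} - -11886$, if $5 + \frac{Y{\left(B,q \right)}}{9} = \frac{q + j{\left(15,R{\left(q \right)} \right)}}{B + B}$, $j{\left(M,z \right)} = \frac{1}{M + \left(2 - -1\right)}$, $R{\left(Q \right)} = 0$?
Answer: $\frac{2937109}{248} \approx 11843.0$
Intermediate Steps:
$b{\left(x \right)} = 6 x$
$j{\left(M,z \right)} = \frac{1}{3 + M}$ ($j{\left(M,z \right)} = \frac{1}{M + \left(2 + 1\right)} = \frac{1}{M + 3} = \frac{1}{3 + M}$)
$Y{\left(B,q \right)} = -45 + \frac{9 \left(\frac{1}{18} + q\right)}{2 B}$ ($Y{\left(B,q \right)} = -45 + 9 \frac{q + \frac{1}{3 + 15}}{B + B} = -45 + 9 \frac{q + \frac{1}{18}}{2 B} = -45 + 9 \left(q + \frac{1}{18}\right) \frac{1}{2 B} = -45 + 9 \left(\frac{1}{18} + q\right) \frac{1}{2 B} = -45 + 9 \frac{\frac{1}{18} + q}{2 B} = -45 + \frac{9 \left(\frac{1}{18} + q\right)}{2 B}$)
$Y{\left(62,b{\left(5 \right)} \right)} - -11886 = \frac{1 - 11160 + 18 \cdot 6 \cdot 5}{4 \cdot 62} - -11886 = \frac{1}{4} \cdot \frac{1}{62} \left(1 - 11160 + 18 \cdot 30\right) + 11886 = \frac{1}{4} \cdot \frac{1}{62} \left(1 - 11160 + 540\right) + 11886 = \frac{1}{4} \cdot \frac{1}{62} \left(-10619\right) + 11886 = - \frac{10619}{248} + 11886 = \frac{2937109}{248}$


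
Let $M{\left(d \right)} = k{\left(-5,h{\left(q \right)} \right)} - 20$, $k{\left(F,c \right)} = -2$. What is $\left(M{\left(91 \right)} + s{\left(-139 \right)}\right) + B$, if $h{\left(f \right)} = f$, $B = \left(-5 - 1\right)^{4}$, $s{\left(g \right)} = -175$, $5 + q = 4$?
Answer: $1099$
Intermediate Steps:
$q = -1$ ($q = -5 + 4 = -1$)
$B = 1296$ ($B = \left(-5 - 1\right)^{4} = \left(-6\right)^{4} = 1296$)
$M{\left(d \right)} = -22$ ($M{\left(d \right)} = -2 - 20 = -22$)
$\left(M{\left(91 \right)} + s{\left(-139 \right)}\right) + B = \left(-22 - 175\right) + 1296 = -197 + 1296 = 1099$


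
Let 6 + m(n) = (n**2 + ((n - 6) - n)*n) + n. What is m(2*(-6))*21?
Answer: 4158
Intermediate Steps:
m(n) = -6 + n**2 - 5*n (m(n) = -6 + ((n**2 + ((n - 6) - n)*n) + n) = -6 + ((n**2 + ((-6 + n) - n)*n) + n) = -6 + ((n**2 - 6*n) + n) = -6 + (n**2 - 5*n) = -6 + n**2 - 5*n)
m(2*(-6))*21 = (-6 + (2*(-6))**2 - 10*(-6))*21 = (-6 + (-12)**2 - 5*(-12))*21 = (-6 + 144 + 60)*21 = 198*21 = 4158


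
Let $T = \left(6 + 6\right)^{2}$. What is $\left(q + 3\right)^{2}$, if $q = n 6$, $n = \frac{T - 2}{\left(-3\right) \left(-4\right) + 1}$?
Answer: $\frac{793881}{169} \approx 4697.5$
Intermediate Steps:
$T = 144$ ($T = 12^{2} = 144$)
$n = \frac{142}{13}$ ($n = \frac{144 - 2}{\left(-3\right) \left(-4\right) + 1} = \frac{142}{12 + 1} = \frac{142}{13} \approx 10.923$)
$q = \frac{852}{13}$ ($q = \frac{142}{13} \cdot 6 = \frac{852}{13} \approx 65.538$)
$\left(q + 3\right)^{2} = \left(\frac{852}{13} + 3\right)^{2} = \left(\frac{891}{13}\right)^{2} = \frac{793881}{169}$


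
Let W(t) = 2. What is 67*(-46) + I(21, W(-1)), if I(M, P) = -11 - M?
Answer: -3114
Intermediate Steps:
67*(-46) + I(21, W(-1)) = 67*(-46) + (-11 - 1*21) = -3082 + (-11 - 21) = -3082 - 32 = -3114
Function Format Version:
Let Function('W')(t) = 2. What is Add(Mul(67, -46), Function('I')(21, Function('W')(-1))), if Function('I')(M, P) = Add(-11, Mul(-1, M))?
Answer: -3114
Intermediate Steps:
Add(Mul(67, -46), Function('I')(21, Function('W')(-1))) = Add(Mul(67, -46), Add(-11, Mul(-1, 21))) = Add(-3082, Add(-11, -21)) = Add(-3082, -32) = -3114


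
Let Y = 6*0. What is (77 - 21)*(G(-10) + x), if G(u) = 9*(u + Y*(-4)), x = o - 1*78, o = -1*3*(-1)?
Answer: -9240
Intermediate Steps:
Y = 0
o = 3 (o = -3*(-1) = 3)
x = -75 (x = 3 - 1*78 = 3 - 78 = -75)
G(u) = 9*u (G(u) = 9*(u + 0*(-4)) = 9*(u + 0) = 9*u)
(77 - 21)*(G(-10) + x) = (77 - 21)*(9*(-10) - 75) = 56*(-90 - 75) = 56*(-165) = -9240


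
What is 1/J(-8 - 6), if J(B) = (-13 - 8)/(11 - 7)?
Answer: -4/21 ≈ -0.19048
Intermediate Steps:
J(B) = -21/4
1/J(-8 - 6) = 1/(-21/4) = -4/21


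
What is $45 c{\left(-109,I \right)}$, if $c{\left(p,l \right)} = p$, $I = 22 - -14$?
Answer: $-4905$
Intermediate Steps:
$I = 36$ ($I = 22 + 14 = 36$)
$45 c{\left(-109,I \right)} = 45 \left(-109\right) = -4905$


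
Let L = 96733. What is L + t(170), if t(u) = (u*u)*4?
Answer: 212333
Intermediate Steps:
t(u) = 4*u² (t(u) = u²*4 = 4*u²)
L + t(170) = 96733 + 4*170² = 96733 + 4*28900 = 96733 + 115600 = 212333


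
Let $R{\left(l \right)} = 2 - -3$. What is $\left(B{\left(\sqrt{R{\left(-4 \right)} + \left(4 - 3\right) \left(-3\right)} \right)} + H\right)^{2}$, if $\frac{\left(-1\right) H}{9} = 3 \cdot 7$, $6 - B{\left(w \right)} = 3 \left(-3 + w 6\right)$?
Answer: $30924 + 6264 \sqrt{2} \approx 39783.0$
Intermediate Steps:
$R{\left(l \right)} = 5$ ($R{\left(l \right)} = 2 + 3 = 5$)
$B{\left(w \right)} = 15 - 18 w$ ($B{\left(w \right)} = 6 - 3 \left(-3 + w 6\right) = 6 - 3 \left(-3 + 6 w\right) = 6 - \left(-9 + 18 w\right) = 15 - 18 w$)
$H = -189$ ($H = - 9 \cdot 3 \cdot 7 = \left(-9\right) 21 = -189$)
$\left(B{\left(\sqrt{R{\left(-4 \right)} + \left(4 - 3\right) \left(-3\right)} \right)} + H\right)^{2} = \left(\left(15 - 18 \sqrt{5 + \left(4 - 3\right) \left(-3\right)}\right) - 189\right)^{2} = \left(\left(15 - 18 \sqrt{5 + 1 \left(-3\right)}\right) - 189\right)^{2} = \left(\left(15 - 18 \sqrt{5 - 3}\right) - 189\right)^{2} = \left(\left(15 - 18 \sqrt{2}\right) - 189\right)^{2} = \left(-174 - 18 \sqrt{2}\right)^{2}$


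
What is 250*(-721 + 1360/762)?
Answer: -68505250/381 ≈ -1.7980e+5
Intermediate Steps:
250*(-721 + 1360/762) = 250*(-721 + 1360*(1/762)) = 250*(-721 + 680/381) = 250*(-274021/381) = -68505250/381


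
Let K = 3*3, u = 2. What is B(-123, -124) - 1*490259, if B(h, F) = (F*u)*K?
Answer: -492491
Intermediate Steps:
K = 9
B(h, F) = 18*F (B(h, F) = (F*2)*9 = (2*F)*9 = 18*F)
B(-123, -124) - 1*490259 = 18*(-124) - 1*490259 = -2232 - 490259 = -492491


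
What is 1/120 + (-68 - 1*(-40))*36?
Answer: -120959/120 ≈ -1008.0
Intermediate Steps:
1/120 + (-68 - 1*(-40))*36 = 1/120 + (-68 + 40)*36 = 1/120 - 28*36 = 1/120 - 1008 = -120959/120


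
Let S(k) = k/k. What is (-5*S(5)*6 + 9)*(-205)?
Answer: 4305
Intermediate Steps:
S(k) = 1
(-5*S(5)*6 + 9)*(-205) = (-5*6 + 9)*(-205) = (-30 + 9)*(-205) = -21*(-205) = 4305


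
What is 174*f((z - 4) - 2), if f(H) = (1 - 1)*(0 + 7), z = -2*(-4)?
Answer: 0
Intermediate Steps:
z = 8
f(H) = 0 (f(H) = 0*7 = 0)
174*f((z - 4) - 2) = 174*0 = 0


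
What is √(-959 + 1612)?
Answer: √653 ≈ 25.554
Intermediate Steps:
√(-959 + 1612) = √653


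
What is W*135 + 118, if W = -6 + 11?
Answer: 793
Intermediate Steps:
W = 5
W*135 + 118 = 5*135 + 118 = 675 + 118 = 793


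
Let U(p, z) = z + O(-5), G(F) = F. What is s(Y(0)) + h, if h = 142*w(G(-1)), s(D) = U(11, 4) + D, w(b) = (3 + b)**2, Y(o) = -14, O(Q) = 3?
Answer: 561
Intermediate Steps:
U(p, z) = 3 + z (U(p, z) = z + 3 = 3 + z)
s(D) = 7 + D (s(D) = (3 + 4) + D = 7 + D)
h = 568 (h = 142*(3 - 1)**2 = 142*2**2 = 142*4 = 568)
s(Y(0)) + h = (7 - 14) + 568 = -7 + 568 = 561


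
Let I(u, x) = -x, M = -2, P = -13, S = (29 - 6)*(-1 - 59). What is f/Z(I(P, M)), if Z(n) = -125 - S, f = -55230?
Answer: -11046/251 ≈ -44.008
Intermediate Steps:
S = -1380 (S = 23*(-60) = -1380)
Z(n) = 1255 (Z(n) = -125 - 1*(-1380) = -125 + 1380 = 1255)
f/Z(I(P, M)) = -55230/1255 = -55230*1/1255 = -11046/251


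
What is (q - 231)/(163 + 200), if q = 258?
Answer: 9/121 ≈ 0.074380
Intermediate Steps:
(q - 231)/(163 + 200) = (258 - 231)/(163 + 200) = 27/363 = 27*(1/363) = 9/121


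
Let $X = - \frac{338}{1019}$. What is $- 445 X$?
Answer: $\frac{150410}{1019} \approx 147.61$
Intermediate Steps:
$X = - \frac{338}{1019}$ ($X = \left(-338\right) \frac{1}{1019} = - \frac{338}{1019} \approx -0.3317$)
$- 445 X = \left(-445\right) \left(- \frac{338}{1019}\right) = \frac{150410}{1019}$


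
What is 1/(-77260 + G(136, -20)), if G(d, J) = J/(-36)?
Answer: -9/695335 ≈ -1.2943e-5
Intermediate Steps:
G(d, J) = -J/36 (G(d, J) = J*(-1/36) = -J/36)
1/(-77260 + G(136, -20)) = 1/(-77260 - 1/36*(-20)) = 1/(-77260 + 5/9) = 1/(-695335/9) = -9/695335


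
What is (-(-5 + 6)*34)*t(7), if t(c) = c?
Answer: -238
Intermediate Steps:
(-(-5 + 6)*34)*t(7) = (-(-5 + 6)*34)*7 = (-1*1*34)*7 = -1*34*7 = -34*7 = -238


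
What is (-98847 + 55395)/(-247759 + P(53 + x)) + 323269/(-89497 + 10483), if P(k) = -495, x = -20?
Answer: -38409752999/9807770778 ≈ -3.9163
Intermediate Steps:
(-98847 + 55395)/(-247759 + P(53 + x)) + 323269/(-89497 + 10483) = (-98847 + 55395)/(-247759 - 495) + 323269/(-89497 + 10483) = -43452/(-248254) + 323269/(-79014) = -43452*(-1/248254) + 323269*(-1/79014) = 21726/124127 - 323269/79014 = -38409752999/9807770778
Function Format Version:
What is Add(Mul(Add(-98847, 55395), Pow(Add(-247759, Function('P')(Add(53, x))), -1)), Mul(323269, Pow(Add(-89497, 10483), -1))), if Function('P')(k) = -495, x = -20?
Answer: Rational(-38409752999, 9807770778) ≈ -3.9163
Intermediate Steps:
Add(Mul(Add(-98847, 55395), Pow(Add(-247759, Function('P')(Add(53, x))), -1)), Mul(323269, Pow(Add(-89497, 10483), -1))) = Add(Mul(Add(-98847, 55395), Pow(Add(-247759, -495), -1)), Mul(323269, Pow(Add(-89497, 10483), -1))) = Add(Mul(-43452, Pow(-248254, -1)), Mul(323269, Pow(-79014, -1))) = Add(Mul(-43452, Rational(-1, 248254)), Mul(323269, Rational(-1, 79014))) = Add(Rational(21726, 124127), Rational(-323269, 79014)) = Rational(-38409752999, 9807770778)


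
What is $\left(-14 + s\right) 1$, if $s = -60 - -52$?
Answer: $-22$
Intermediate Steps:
$s = -8$ ($s = -60 + 52 = -8$)
$\left(-14 + s\right) 1 = \left(-14 - 8\right) 1 = \left(-22\right) 1 = -22$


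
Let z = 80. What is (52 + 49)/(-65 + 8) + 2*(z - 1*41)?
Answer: 4345/57 ≈ 76.228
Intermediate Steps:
(52 + 49)/(-65 + 8) + 2*(z - 1*41) = (52 + 49)/(-65 + 8) + 2*(80 - 1*41) = 101/(-57) + 2*(80 - 41) = 101*(-1/57) + 2*39 = -101/57 + 78 = 4345/57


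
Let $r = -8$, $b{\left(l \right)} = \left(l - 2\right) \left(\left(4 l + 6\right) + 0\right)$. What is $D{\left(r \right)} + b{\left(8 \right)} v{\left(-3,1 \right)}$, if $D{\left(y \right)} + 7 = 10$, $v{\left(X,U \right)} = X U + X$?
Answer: $-1365$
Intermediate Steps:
$v{\left(X,U \right)} = X + U X$ ($v{\left(X,U \right)} = U X + X = X + U X$)
$b{\left(l \right)} = \left(-2 + l\right) \left(6 + 4 l\right)$ ($b{\left(l \right)} = \left(-2 + l\right) \left(\left(6 + 4 l\right) + 0\right) = \left(-2 + l\right) \left(6 + 4 l\right)$)
$D{\left(y \right)} = 3$ ($D{\left(y \right)} = -7 + 10 = 3$)
$D{\left(r \right)} + b{\left(8 \right)} v{\left(-3,1 \right)} = 3 + \left(-12 - 16 + 4 \cdot 8^{2}\right) \left(- 3 \left(1 + 1\right)\right) = 3 + \left(-12 - 16 + 4 \cdot 64\right) \left(\left(-3\right) 2\right) = 3 + \left(-12 - 16 + 256\right) \left(-6\right) = 3 + 228 \left(-6\right) = 3 - 1368 = -1365$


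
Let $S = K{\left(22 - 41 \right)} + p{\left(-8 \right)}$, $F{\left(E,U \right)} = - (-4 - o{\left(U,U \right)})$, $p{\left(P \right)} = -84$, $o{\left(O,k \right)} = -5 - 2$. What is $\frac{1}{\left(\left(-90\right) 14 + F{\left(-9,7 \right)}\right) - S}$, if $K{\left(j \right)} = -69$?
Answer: $- \frac{1}{1110} \approx -0.0009009$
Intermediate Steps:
$o{\left(O,k \right)} = -7$
$F{\left(E,U \right)} = -3$ ($F{\left(E,U \right)} = - (-4 - -7) = - (-4 + 7) = \left(-1\right) 3 = -3$)
$S = -153$ ($S = -69 - 84 = -153$)
$\frac{1}{\left(\left(-90\right) 14 + F{\left(-9,7 \right)}\right) - S} = \frac{1}{\left(\left(-90\right) 14 - 3\right) - -153} = \frac{1}{\left(-1260 - 3\right) + 153} = \frac{1}{-1263 + 153} = \frac{1}{-1110} = - \frac{1}{1110}$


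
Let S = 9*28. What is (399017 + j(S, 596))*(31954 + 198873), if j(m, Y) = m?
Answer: 92162065463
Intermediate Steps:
S = 252
(399017 + j(S, 596))*(31954 + 198873) = (399017 + 252)*(31954 + 198873) = 399269*230827 = 92162065463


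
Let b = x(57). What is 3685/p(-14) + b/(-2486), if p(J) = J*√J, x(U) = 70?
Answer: -35/1243 + 3685*I*√14/196 ≈ -0.028158 + 70.347*I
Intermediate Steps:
p(J) = J^(3/2)
b = 70
3685/p(-14) + b/(-2486) = 3685/((-14)^(3/2)) + 70/(-2486) = 3685/((-14*I*√14)) + 70*(-1/2486) = 3685*(I*√14/196) - 35/1243 = 3685*I*√14/196 - 35/1243 = -35/1243 + 3685*I*√14/196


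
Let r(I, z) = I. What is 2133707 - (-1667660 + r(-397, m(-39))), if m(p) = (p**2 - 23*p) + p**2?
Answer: 3801764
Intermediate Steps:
m(p) = -23*p + 2*p**2
2133707 - (-1667660 + r(-397, m(-39))) = 2133707 - (-1667660 - 397) = 2133707 - 1*(-1668057) = 2133707 + 1668057 = 3801764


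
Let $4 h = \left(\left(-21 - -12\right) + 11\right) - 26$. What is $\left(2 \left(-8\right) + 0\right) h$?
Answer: $96$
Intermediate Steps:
$h = -6$ ($h = \frac{\left(\left(-21 - -12\right) + 11\right) - 26}{4} = \frac{\left(\left(-21 + 12\right) + 11\right) - 26}{4} = \frac{\left(-9 + 11\right) - 26}{4} = \frac{2 - 26}{4} = \frac{1}{4} \left(-24\right) = -6$)
$\left(2 \left(-8\right) + 0\right) h = \left(2 \left(-8\right) + 0\right) \left(-6\right) = \left(-16 + 0\right) \left(-6\right) = \left(-16\right) \left(-6\right) = 96$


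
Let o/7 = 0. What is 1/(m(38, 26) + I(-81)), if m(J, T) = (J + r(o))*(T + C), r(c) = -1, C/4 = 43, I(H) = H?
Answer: 1/7245 ≈ 0.00013803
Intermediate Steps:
o = 0 (o = 7*0 = 0)
C = 172 (C = 4*43 = 172)
m(J, T) = (-1 + J)*(172 + T) (m(J, T) = (J - 1)*(T + 172) = (-1 + J)*(172 + T))
1/(m(38, 26) + I(-81)) = 1/((-172 - 1*26 + 172*38 + 38*26) - 81) = 1/((-172 - 26 + 6536 + 988) - 81) = 1/(7326 - 81) = 1/7245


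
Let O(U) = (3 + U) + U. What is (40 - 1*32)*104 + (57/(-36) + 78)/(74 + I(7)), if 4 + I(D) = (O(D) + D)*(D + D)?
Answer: 579203/696 ≈ 832.19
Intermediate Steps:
O(U) = 3 + 2*U
I(D) = -4 + 2*D*(3 + 3*D) (I(D) = -4 + ((3 + 2*D) + D)*(D + D) = -4 + (3 + 3*D)*(2*D) = -4 + 2*D*(3 + 3*D))
(40 - 1*32)*104 + (57/(-36) + 78)/(74 + I(7)) = (40 - 1*32)*104 + (57/(-36) + 78)/(74 + (-4 + 6*7 + 6*7²)) = (40 - 32)*104 + (57*(-1/36) + 78)/(74 + (-4 + 42 + 6*49)) = 8*104 + (-19/12 + 78)/(74 + (-4 + 42 + 294)) = 832 + 917/(12*(74 + 332)) = 832 + (917/12)/406 = 832 + (917/12)*(1/406) = 832 + 131/696 = 579203/696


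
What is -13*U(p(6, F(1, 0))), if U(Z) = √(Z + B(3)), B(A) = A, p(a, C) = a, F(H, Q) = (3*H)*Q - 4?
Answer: -39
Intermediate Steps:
F(H, Q) = -4 + 3*H*Q (F(H, Q) = 3*H*Q - 4 = -4 + 3*H*Q)
U(Z) = √(3 + Z) (U(Z) = √(Z + 3) = √(3 + Z))
-13*U(p(6, F(1, 0))) = -13*√(3 + 6) = -13*√9 = -13*3 = -39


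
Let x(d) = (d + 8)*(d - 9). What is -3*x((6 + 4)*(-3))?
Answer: -2574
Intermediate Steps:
x(d) = (-9 + d)*(8 + d) (x(d) = (8 + d)*(-9 + d) = (-9 + d)*(8 + d))
-3*x((6 + 4)*(-3)) = -3*(-72 + ((6 + 4)*(-3))² - (6 + 4)*(-3)) = -3*(-72 + (10*(-3))² - 10*(-3)) = -3*(-72 + (-30)² - 1*(-30)) = -3*(-72 + 900 + 30) = -3*858 = -2574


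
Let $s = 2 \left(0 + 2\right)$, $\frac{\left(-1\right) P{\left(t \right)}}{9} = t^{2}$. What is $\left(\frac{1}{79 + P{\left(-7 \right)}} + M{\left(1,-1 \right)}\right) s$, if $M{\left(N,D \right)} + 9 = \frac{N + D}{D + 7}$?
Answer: $- \frac{6518}{181} \approx -36.011$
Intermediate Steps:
$M{\left(N,D \right)} = -9 + \frac{D + N}{7 + D}$ ($M{\left(N,D \right)} = -9 + \frac{N + D}{D + 7} = -9 + \frac{D + N}{7 + D}$)
$P{\left(t \right)} = - 9 t^{2}$
$s = 4$ ($s = 2 \cdot 2 = 4$)
$\left(\frac{1}{79 + P{\left(-7 \right)}} + M{\left(1,-1 \right)}\right) s = \left(\frac{1}{79 - 9 \left(-7\right)^{2}} + \frac{-63 + 1 - -8}{7 - 1}\right) 4 = \left(\frac{1}{79 - 441} + \frac{-63 + 1 + 8}{6}\right) 4 = \left(\frac{1}{79 - 441} + \frac{1}{6} \left(-54\right)\right) 4 = \left(\frac{1}{-362} - 9\right) 4 = \left(- \frac{1}{362} - 9\right) 4 = \left(- \frac{3259}{362}\right) 4 = - \frac{6518}{181}$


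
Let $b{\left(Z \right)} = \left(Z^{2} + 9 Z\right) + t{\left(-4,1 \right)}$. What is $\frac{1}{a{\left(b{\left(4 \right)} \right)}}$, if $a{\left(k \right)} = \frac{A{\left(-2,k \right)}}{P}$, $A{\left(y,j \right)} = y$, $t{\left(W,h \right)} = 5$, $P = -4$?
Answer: $2$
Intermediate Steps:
$b{\left(Z \right)} = 5 + Z^{2} + 9 Z$ ($b{\left(Z \right)} = \left(Z^{2} + 9 Z\right) + 5 = 5 + Z^{2} + 9 Z$)
$a{\left(k \right)} = \frac{1}{2}$ ($a{\left(k \right)} = - \frac{2}{-4} = \left(-2\right) \left(- \frac{1}{4}\right) = \frac{1}{2}$)
$\frac{1}{a{\left(b{\left(4 \right)} \right)}} = \frac{1}{\frac{1}{2}} = 2$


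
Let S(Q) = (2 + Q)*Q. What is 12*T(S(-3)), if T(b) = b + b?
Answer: 72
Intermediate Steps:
S(Q) = Q*(2 + Q)
T(b) = 2*b
12*T(S(-3)) = 12*(2*(-3*(2 - 3))) = 12*(2*(-3*(-1))) = 12*(2*3) = 12*6 = 72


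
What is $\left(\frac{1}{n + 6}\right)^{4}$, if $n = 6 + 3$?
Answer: $\frac{1}{50625} \approx 1.9753 \cdot 10^{-5}$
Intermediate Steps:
$n = 9$
$\left(\frac{1}{n + 6}\right)^{4} = \left(\frac{1}{9 + 6}\right)^{4} = \left(\frac{1}{15}\right)^{4} = \frac{1}{50625}$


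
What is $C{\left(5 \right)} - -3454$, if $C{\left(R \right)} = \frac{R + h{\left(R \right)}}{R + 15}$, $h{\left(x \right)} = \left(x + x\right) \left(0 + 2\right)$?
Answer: $\frac{13821}{4} \approx 3455.3$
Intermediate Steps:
$h{\left(x \right)} = 4 x$ ($h{\left(x \right)} = 2 x 2 = 4 x$)
$C{\left(R \right)} = \frac{5 R}{15 + R}$ ($C{\left(R \right)} = \frac{R + 4 R}{R + 15} = \frac{5 R}{15 + R}$)
$C{\left(5 \right)} - -3454 = 5 \cdot 5 \frac{1}{15 + 5} - -3454 = 5 \cdot 5 \cdot \frac{1}{20} + 3454 = \frac{5}{4} + 3454 = \frac{13821}{4}$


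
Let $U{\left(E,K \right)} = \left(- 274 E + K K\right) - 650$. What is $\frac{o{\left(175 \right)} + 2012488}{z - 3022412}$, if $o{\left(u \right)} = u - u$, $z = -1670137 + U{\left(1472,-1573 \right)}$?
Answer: $- \frac{1006244}{1311099} \approx -0.76748$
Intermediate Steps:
$U{\left(E,K \right)} = -650 + K^{2} - 274 E$ ($U{\left(E,K \right)} = \left(- 274 E + K^{2}\right) - 650 = \left(K^{2} - 274 E\right) - 650 = -650 + K^{2} - 274 E$)
$z = 400214$ ($z = -1670137 - \left(403978 - 2474329\right) = -1670137 - -2070351 = -1670137 + 2070351 = 400214$)
$o{\left(u \right)} = 0$
$\frac{o{\left(175 \right)} + 2012488}{z - 3022412} = \frac{0 + 2012488}{400214 - 3022412} = \frac{2012488}{-2622198} = 2012488 \left(- \frac{1}{2622198}\right) = - \frac{1006244}{1311099}$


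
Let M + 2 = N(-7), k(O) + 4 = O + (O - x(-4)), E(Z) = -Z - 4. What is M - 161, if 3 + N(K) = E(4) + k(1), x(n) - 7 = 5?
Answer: -188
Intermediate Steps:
E(Z) = -4 - Z
x(n) = 12 (x(n) = 7 + 5 = 12)
k(O) = -16 + 2*O (k(O) = -4 + (O + (O - 1*12)) = -4 + (O + (O - 12)) = -4 + (O + (-12 + O)) = -4 + (-12 + 2*O) = -16 + 2*O)
N(K) = -25 (N(K) = -3 + ((-4 - 1*4) + (-16 + 2*1)) = -3 + ((-4 - 4) + (-16 + 2)) = -3 + (-8 - 14) = -3 - 22 = -25)
M = -27 (M = -2 - 25 = -27)
M - 161 = -27 - 161 = -188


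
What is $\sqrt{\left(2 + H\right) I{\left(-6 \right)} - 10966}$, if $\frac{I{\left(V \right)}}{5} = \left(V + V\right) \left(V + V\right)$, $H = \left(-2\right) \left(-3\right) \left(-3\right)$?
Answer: $i \sqrt{22486} \approx 149.95 i$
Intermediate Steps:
$H = -18$ ($H = 6 \left(-3\right) = -18$)
$I{\left(V \right)} = 20 V^{2}$ ($I{\left(V \right)} = 5 \left(V + V\right) \left(V + V\right) = 5 \cdot 2 V 2 V = 5 \cdot 4 V^{2} = 20 V^{2}$)
$\sqrt{\left(2 + H\right) I{\left(-6 \right)} - 10966} = \sqrt{\left(2 - 18\right) 20 \left(-6\right)^{2} - 10966} = \sqrt{- 16 \cdot 20 \cdot 36 - 10966} = \sqrt{\left(-16\right) 720 - 10966} = \sqrt{-11520 - 10966} = \sqrt{-22486} = i \sqrt{22486}$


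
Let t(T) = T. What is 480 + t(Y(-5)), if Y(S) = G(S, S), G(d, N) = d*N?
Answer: 505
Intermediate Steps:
G(d, N) = N*d
Y(S) = S**2 (Y(S) = S*S = S**2)
480 + t(Y(-5)) = 480 + (-5)**2 = 480 + 25 = 505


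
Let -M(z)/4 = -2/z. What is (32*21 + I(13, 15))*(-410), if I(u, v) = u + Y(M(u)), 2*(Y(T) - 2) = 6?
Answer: -282900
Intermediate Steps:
M(z) = 8/z (M(z) = -(-8)/z = 8/z)
Y(T) = 5 (Y(T) = 2 + (½)*6 = 2 + 3 = 5)
I(u, v) = 5 + u (I(u, v) = u + 5 = 5 + u)
(32*21 + I(13, 15))*(-410) = (32*21 + (5 + 13))*(-410) = (672 + 18)*(-410) = 690*(-410) = -282900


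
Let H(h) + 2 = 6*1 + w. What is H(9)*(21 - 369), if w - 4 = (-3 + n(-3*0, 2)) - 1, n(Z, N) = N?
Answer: -2088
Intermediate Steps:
w = 2 (w = 4 + ((-3 + 2) - 1) = 4 + (-1 - 1) = 4 - 2 = 2)
H(h) = 6 (H(h) = -2 + (6*1 + 2) = -2 + (6 + 2) = -2 + 8 = 6)
H(9)*(21 - 369) = 6*(21 - 369) = 6*(-348) = -2088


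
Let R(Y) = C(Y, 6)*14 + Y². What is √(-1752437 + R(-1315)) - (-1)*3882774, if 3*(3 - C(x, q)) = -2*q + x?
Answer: 3882774 + 2*I*√38199/3 ≈ 3.8828e+6 + 130.3*I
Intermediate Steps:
C(x, q) = 3 - x/3 + 2*q/3 (C(x, q) = 3 - (-2*q + x)/3 = 3 - (x - 2*q)/3 = 3 + (-x/3 + 2*q/3) = 3 - x/3 + 2*q/3)
R(Y) = 98 + Y² - 14*Y/3 (R(Y) = (3 - Y/3 + (⅔)*6)*14 + Y² = (3 - Y/3 + 4)*14 + Y² = (7 - Y/3)*14 + Y² = (98 - 14*Y/3) + Y² = 98 + Y² - 14*Y/3)
√(-1752437 + R(-1315)) - (-1)*3882774 = √(-1752437 + (98 + (-1315)² - 14/3*(-1315))) - (-1)*3882774 = √(-1752437 + (98 + 1729225 + 18410/3)) - 1*(-3882774) = √(-1752437 + 5206379/3) + 3882774 = √(-50932/3) + 3882774 = 2*I*√38199/3 + 3882774 = 3882774 + 2*I*√38199/3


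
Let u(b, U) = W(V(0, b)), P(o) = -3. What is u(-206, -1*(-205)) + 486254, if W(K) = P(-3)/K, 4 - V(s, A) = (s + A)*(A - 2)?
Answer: 20833066379/42844 ≈ 4.8625e+5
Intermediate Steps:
V(s, A) = 4 - (-2 + A)*(A + s) (V(s, A) = 4 - (s + A)*(A - 2) = 4 - (A + s)*(-2 + A) = 4 - (-2 + A)*(A + s))
W(K) = -3/K
u(b, U) = -3/(4 - b² + 2*b) (u(b, U) = -3/(4 - b² + 2*b + 2*0 - 1*b*0) = -3/(4 - b² + 2*b + 0 + 0) = -3/(4 - b² + 2*b))
u(-206, -1*(-205)) + 486254 = 3/(-4 + (-206)² - 2*(-206)) + 486254 = 3/(-4 + 42436 + 412) + 486254 = 3/42844 + 486254 = 20833066379/42844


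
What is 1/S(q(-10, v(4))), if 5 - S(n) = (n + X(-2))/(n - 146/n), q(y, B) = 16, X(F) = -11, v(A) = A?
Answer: 11/47 ≈ 0.23404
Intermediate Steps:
S(n) = 5 - (-11 + n)/(n - 146/n) (S(n) = 5 - (n - 11)/(n - 146/n) = 5 - (-11 + n)/(n - 146/n))
1/S(q(-10, v(4))) = 1/((-730 + 4*16² + 11*16)/(-146 + 16²)) = 1/((-730 + 4*256 + 176)/(-146 + 256)) = 1/((-730 + 1024 + 176)/110) = 1/((1/110)*470) = 1/(47/11) = 11/47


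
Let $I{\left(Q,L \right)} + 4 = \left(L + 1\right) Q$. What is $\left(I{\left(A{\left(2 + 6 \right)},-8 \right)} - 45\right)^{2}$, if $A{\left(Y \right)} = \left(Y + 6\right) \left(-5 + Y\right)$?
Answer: $117649$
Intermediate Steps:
$A{\left(Y \right)} = \left(-5 + Y\right) \left(6 + Y\right)$ ($A{\left(Y \right)} = \left(6 + Y\right) \left(-5 + Y\right) = \left(-5 + Y\right) \left(6 + Y\right)$)
$I{\left(Q,L \right)} = -4 + Q \left(1 + L\right)$ ($I{\left(Q,L \right)} = -4 + \left(L + 1\right) Q = -4 + \left(1 + L\right) Q = -4 + Q \left(1 + L\right)$)
$\left(I{\left(A{\left(2 + 6 \right)},-8 \right)} - 45\right)^{2} = \left(\left(-4 + \left(-30 + \left(2 + 6\right) + \left(2 + 6\right)^{2}\right) - 8 \left(-30 + \left(2 + 6\right) + \left(2 + 6\right)^{2}\right)\right) - 45\right)^{2} = \left(\left(-4 + \left(-30 + 8 + 8^{2}\right) - 8 \left(-30 + 8 + 8^{2}\right)\right) - 45\right)^{2} = \left(\left(-4 + \left(-30 + 8 + 64\right) - 8 \left(-30 + 8 + 64\right)\right) - 45\right)^{2} = \left(\left(-4 + 42 - 336\right) - 45\right)^{2} = \left(-298 - 45\right)^{2} = \left(-343\right)^{2} = 117649$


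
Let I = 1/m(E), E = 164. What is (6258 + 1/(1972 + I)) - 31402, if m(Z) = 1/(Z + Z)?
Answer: -57831199/2300 ≈ -25144.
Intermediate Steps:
m(Z) = 1/(2*Z)
I = 328 (I = 1/((½)/164) = 1/((½)*(1/164)) = 1/(1/328) = 328)
(6258 + 1/(1972 + I)) - 31402 = (6258 + 1/(1972 + 328)) - 31402 = (6258 + 1/2300) - 31402 = 14393401/2300 - 31402 = -57831199/2300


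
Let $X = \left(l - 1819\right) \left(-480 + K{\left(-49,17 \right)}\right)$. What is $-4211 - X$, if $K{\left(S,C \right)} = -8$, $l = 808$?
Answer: $-497579$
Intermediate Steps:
$X = 493368$ ($X = \left(808 - 1819\right) \left(-480 - 8\right) = \left(-1011\right) \left(-488\right) = 493368$)
$-4211 - X = -4211 - 493368 = -497579$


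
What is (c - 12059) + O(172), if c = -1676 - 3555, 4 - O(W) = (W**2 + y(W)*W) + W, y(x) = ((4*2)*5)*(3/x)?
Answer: -47162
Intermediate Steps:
y(x) = 120/x (y(x) = (8*5)*(3/x) = 40*(3/x) = 120/x)
O(W) = -116 - W - W**2 (O(W) = 4 - ((W**2 + (120/W)*W) + W) = 4 - ((W**2 + 120) + W) = 4 - ((120 + W**2) + W) = 4 - (120 + W + W**2) = 4 + (-120 - W - W**2) = -116 - W - W**2)
c = -5231
(c - 12059) + O(172) = (-5231 - 12059) + (-116 - 1*172 - 1*172**2) = -17290 + (-116 - 172 - 1*29584) = -17290 + (-116 - 172 - 29584) = -17290 - 29872 = -47162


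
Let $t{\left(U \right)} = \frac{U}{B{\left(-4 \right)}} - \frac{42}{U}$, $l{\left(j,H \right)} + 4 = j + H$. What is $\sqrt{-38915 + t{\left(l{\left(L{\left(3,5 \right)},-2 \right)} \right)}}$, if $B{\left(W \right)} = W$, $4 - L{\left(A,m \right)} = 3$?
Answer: $\frac{i \sqrt{3890535}}{10} \approx 197.24 i$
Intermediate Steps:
$L{\left(A,m \right)} = 1$ ($L{\left(A,m \right)} = 4 - 3 = 1$)
$l{\left(j,H \right)} = -4 + H + j$ ($l{\left(j,H \right)} = -4 + \left(j + H\right) = -4 + \left(H + j\right) = -4 + H + j$)
$t{\left(U \right)} = - \frac{42}{U} - \frac{U}{4}$ ($t{\left(U \right)} = \frac{U}{-4} - \frac{42}{U} = U \left(- \frac{1}{4}\right) - \frac{42}{U} = - \frac{U}{4} - \frac{42}{U} = - \frac{42}{U} - \frac{U}{4}$)
$\sqrt{-38915 + t{\left(l{\left(L{\left(3,5 \right)},-2 \right)} \right)}} = \sqrt{-38915 - \left(\frac{42}{-4 - 2 + 1} + \frac{-4 - 2 + 1}{4}\right)} = \sqrt{-38915 - \left(- \frac{5}{4} + \frac{42}{-5}\right)} = \sqrt{-38915 + \left(\left(-42\right) \left(- \frac{1}{5}\right) + \frac{5}{4}\right)} = \sqrt{-38915 + \left(\frac{42}{5} + \frac{5}{4}\right)} = \sqrt{-38915 + \frac{193}{20}} = \sqrt{- \frac{778107}{20}} = \frac{i \sqrt{3890535}}{10}$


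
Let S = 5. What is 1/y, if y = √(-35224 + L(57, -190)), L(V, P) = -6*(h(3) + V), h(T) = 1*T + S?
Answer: -I*√35614/35614 ≈ -0.0052989*I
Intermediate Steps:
h(T) = 5 + T (h(T) = 1*T + 5 = T + 5 = 5 + T)
L(V, P) = -48 - 6*V (L(V, P) = -6*((5 + 3) + V) = -6*(8 + V) = -48 - 6*V)
y = I*√35614 (y = √(-35224 + (-48 - 6*57)) = √(-35224 + (-48 - 342)) = √(-35224 - 390) = √(-35614) = I*√35614 ≈ 188.72*I)
1/y = 1/(I*√35614) = -I*√35614/35614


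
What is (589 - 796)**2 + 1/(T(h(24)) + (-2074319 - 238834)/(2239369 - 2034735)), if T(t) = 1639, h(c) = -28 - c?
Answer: 14272229665711/333081973 ≈ 42849.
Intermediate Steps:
(589 - 796)**2 + 1/(T(h(24)) + (-2074319 - 238834)/(2239369 - 2034735)) = (589 - 796)**2 + 1/(1639 + (-2074319 - 238834)/(2239369 - 2034735)) = (-207)**2 + 1/(1639 - 2313153/204634) = 42849 + 1/(1639 - 2313153*1/204634) = 42849 + 1/(1639 - 2313153/204634) = 42849 + 1/(333081973/204634) = 42849 + 204634/333081973 = 14272229665711/333081973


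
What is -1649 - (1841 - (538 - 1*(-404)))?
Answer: -2548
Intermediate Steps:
-1649 - (1841 - (538 - 1*(-404))) = -1649 - (1841 - (538 + 404)) = -1649 - (1841 - 1*942) = -1649 - (1841 - 942) = -1649 - 1*899 = -1649 - 899 = -2548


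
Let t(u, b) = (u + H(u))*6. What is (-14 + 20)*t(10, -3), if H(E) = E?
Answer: 720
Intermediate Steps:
t(u, b) = 12*u (t(u, b) = (u + u)*6 = (2*u)*6 = 12*u)
(-14 + 20)*t(10, -3) = (-14 + 20)*(12*10) = 6*120 = 720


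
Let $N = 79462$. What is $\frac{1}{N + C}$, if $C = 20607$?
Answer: $\frac{1}{100069} \approx 9.9931 \cdot 10^{-6}$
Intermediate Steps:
$\frac{1}{N + C} = \frac{1}{79462 + 20607} = \frac{1}{100069}$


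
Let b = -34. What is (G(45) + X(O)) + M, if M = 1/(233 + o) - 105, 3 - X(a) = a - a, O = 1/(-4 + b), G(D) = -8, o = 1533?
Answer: -194259/1766 ≈ -110.00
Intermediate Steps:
O = -1/38 (O = 1/(-4 - 34) = 1/(-38) = -1/38 ≈ -0.026316)
X(a) = 3 (X(a) = 3 - (a - a) = 3 - 1*0 = 3 + 0 = 3)
M = -185429/1766 (M = 1/(233 + 1533) - 105 = 1/1766 - 105 = -185429/1766 ≈ -105.00)
(G(45) + X(O)) + M = (-8 + 3) - 185429/1766 = -5 - 185429/1766 = -194259/1766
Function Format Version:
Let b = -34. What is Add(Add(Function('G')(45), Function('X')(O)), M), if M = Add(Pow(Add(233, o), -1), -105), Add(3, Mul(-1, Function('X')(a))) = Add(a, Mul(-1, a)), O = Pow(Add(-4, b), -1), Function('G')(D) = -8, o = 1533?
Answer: Rational(-194259, 1766) ≈ -110.00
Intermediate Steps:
O = Rational(-1, 38) (O = Pow(Add(-4, -34), -1) = Pow(-38, -1) = Rational(-1, 38) ≈ -0.026316)
Function('X')(a) = 3 (Function('X')(a) = Add(3, Mul(-1, Add(a, Mul(-1, a)))) = Add(3, Mul(-1, 0)) = Add(3, 0) = 3)
M = Rational(-185429, 1766) (M = Add(Pow(Add(233, 1533), -1), -105) = Add(Pow(1766, -1), -105) = Add(Rational(1, 1766), -105) = Rational(-185429, 1766) ≈ -105.00)
Add(Add(Function('G')(45), Function('X')(O)), M) = Add(Add(-8, 3), Rational(-185429, 1766)) = Add(-5, Rational(-185429, 1766)) = Rational(-194259, 1766)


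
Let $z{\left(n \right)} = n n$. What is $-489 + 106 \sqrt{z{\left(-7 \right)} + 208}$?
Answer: $-489 + 106 \sqrt{257} \approx 1210.3$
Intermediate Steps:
$z{\left(n \right)} = n^{2}$
$-489 + 106 \sqrt{z{\left(-7 \right)} + 208} = -489 + 106 \sqrt{\left(-7\right)^{2} + 208} = -489 + 106 \sqrt{49 + 208} = -489 + 106 \sqrt{257}$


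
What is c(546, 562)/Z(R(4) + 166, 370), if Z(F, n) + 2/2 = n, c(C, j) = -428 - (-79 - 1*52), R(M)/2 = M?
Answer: -33/41 ≈ -0.80488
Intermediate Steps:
R(M) = 2*M
c(C, j) = -297 (c(C, j) = -428 - (-79 - 52) = -428 - 1*(-131) = -428 + 131 = -297)
Z(F, n) = -1 + n
c(546, 562)/Z(R(4) + 166, 370) = -297/(-1 + 370) = -297/369 = -297*1/369 = -33/41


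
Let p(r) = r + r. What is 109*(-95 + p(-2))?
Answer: -10791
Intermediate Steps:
p(r) = 2*r
109*(-95 + p(-2)) = 109*(-95 + 2*(-2)) = 109*(-95 - 4) = 109*(-99) = -10791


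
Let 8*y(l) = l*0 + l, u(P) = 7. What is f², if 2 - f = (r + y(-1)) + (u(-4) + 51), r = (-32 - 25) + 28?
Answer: 46225/64 ≈ 722.27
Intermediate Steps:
r = -29 (r = -57 + 28 = -29)
y(l) = l/8 (y(l) = (l*0 + l)/8 = (0 + l)/8 = l/8)
f = -215/8 (f = 2 - ((-29 + (⅛)*(-1)) + (7 + 51)) = 2 - ((-29 - ⅛) + 58) = 2 - (-233/8 + 58) = 2 - 1*231/8 = 2 - 231/8 = -215/8 ≈ -26.875)
f² = (-215/8)² = 46225/64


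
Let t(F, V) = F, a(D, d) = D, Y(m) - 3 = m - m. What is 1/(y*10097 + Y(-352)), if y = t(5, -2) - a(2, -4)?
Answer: 1/30294 ≈ 3.3010e-5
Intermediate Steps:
Y(m) = 3 (Y(m) = 3 + (m - m) = 3 + 0 = 3)
y = 3 (y = 5 - 1*2 = 5 - 2 = 3)
1/(y*10097 + Y(-352)) = 1/(3*10097 + 3) = 1/(30291 + 3) = 1/30294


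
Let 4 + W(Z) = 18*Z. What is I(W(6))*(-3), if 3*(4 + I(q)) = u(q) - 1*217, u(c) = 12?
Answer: 217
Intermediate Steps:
W(Z) = -4 + 18*Z
I(q) = -217/3 (I(q) = -4 + (12 - 1*217)/3 = -4 + (12 - 217)/3 = -4 + (⅓)*(-205) = -4 - 205/3 = -217/3)
I(W(6))*(-3) = -217/3*(-3) = 217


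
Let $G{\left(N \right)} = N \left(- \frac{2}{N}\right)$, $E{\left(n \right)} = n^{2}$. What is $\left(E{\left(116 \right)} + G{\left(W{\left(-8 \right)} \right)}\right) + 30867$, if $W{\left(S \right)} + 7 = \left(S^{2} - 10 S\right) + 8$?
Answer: $44321$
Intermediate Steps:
$W{\left(S \right)} = 1 + S^{2} - 10 S$ ($W{\left(S \right)} = -7 + \left(\left(S^{2} - 10 S\right) + 8\right) = -7 + \left(8 + S^{2} - 10 S\right) = 1 + S^{2} - 10 S$)
$G{\left(N \right)} = -2$
$\left(E{\left(116 \right)} + G{\left(W{\left(-8 \right)} \right)}\right) + 30867 = \left(116^{2} - 2\right) + 30867 = \left(13456 - 2\right) + 30867 = 13454 + 30867 = 44321$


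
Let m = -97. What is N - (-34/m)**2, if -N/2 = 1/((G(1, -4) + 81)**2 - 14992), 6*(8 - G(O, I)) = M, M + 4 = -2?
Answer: -3974167/32423414 ≈ -0.12257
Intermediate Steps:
M = -6 (M = -4 - 2 = -6)
G(O, I) = 9 (G(O, I) = 8 - 1/6*(-6) = 8 + 1 = 9)
N = 1/3446 (N = -2/((9 + 81)**2 - 14992) = -2/(90**2 - 14992) = -2/(8100 - 14992) = -2/(-6892) = -2*(-1/6892) = 1/3446 ≈ 0.00029019)
N - (-34/m)**2 = 1/3446 - (-34/(-97))**2 = 1/3446 - (-34*(-1/97))**2 = 1/3446 - (34/97)**2 = 1/3446 - 1*1156/9409 = 1/3446 - 1156/9409 = -3974167/32423414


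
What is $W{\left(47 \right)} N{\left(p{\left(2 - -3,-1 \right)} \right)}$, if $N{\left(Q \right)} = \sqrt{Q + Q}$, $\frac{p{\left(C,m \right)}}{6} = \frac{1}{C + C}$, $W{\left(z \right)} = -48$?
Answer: $- \frac{48 \sqrt{30}}{5} \approx -52.581$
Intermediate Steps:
$p{\left(C,m \right)} = \frac{3}{C}$ ($p{\left(C,m \right)} = \frac{6}{C + C} = \frac{6}{2 C} = 6 \frac{1}{2 C} = \frac{3}{C}$)
$N{\left(Q \right)} = \sqrt{2} \sqrt{Q}$ ($N{\left(Q \right)} = \sqrt{2 Q} = \sqrt{2} \sqrt{Q}$)
$W{\left(47 \right)} N{\left(p{\left(2 - -3,-1 \right)} \right)} = - 48 \sqrt{2} \sqrt{\frac{3}{2 - -3}} = - 48 \sqrt{2} \sqrt{\frac{3}{2 + 3}} = - 48 \sqrt{2} \sqrt{\frac{3}{5}} = - 48 \sqrt{2} \frac{\sqrt{15}}{5} = - 48 \frac{\sqrt{30}}{5} = - \frac{48 \sqrt{30}}{5}$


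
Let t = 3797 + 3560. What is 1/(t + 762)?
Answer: 1/8119 ≈ 0.00012317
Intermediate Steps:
t = 7357
1/(t + 762) = 1/(7357 + 762) = 1/8119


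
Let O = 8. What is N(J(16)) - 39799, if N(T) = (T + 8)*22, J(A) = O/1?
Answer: -39447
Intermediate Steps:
J(A) = 8 (J(A) = 8/1 = 8*1 = 8)
N(T) = 176 + 22*T (N(T) = (8 + T)*22 = 176 + 22*T)
N(J(16)) - 39799 = (176 + 22*8) - 39799 = (176 + 176) - 39799 = 352 - 39799 = -39447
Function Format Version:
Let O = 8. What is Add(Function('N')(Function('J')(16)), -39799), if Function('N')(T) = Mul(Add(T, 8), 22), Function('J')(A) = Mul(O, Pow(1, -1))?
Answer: -39447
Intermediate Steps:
Function('J')(A) = 8 (Function('J')(A) = Mul(8, Pow(1, -1)) = Mul(8, 1) = 8)
Function('N')(T) = Add(176, Mul(22, T)) (Function('N')(T) = Mul(Add(8, T), 22) = Add(176, Mul(22, T)))
Add(Function('N')(Function('J')(16)), -39799) = Add(Add(176, Mul(22, 8)), -39799) = Add(Add(176, 176), -39799) = Add(352, -39799) = -39447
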